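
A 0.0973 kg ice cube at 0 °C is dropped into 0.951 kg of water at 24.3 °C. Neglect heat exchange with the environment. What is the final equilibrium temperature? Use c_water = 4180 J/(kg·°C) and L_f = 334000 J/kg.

T_f ≈ 14.6 °C

Heat gained plus heat lost sum to zero:
fusion: m_ice L_f = 0.0973×334000 = 32498; warm the meltwater: 406.71 T; water: 3975.2(T − 24.3)
4381.9 T = 96597 − 32498 = 64099
T ≈ 14.63 °C — above 0 °C, consistent with complete melting.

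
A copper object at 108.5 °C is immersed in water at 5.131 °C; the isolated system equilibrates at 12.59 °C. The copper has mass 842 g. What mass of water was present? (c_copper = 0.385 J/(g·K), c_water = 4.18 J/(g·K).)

m ≈ 997 g

|Q_copper| = |Q_water|:
842×0.385×(108.5 − 12.59) = m×4.18×(12.59 − 5.131)
31.18 m = 31091  ⇒  m ≈ 997.2 g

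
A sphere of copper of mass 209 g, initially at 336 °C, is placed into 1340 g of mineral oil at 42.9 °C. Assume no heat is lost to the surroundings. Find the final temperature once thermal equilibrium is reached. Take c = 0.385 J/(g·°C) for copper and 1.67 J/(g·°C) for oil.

T_f ≈ 53.1 °C

Heat lost by the copper equals heat gained by the oil:
209*0.385*(336 − T) = 1340*1.67*(T − 42.9)
80.47(336 − T) = 2237.8(T − 42.9)
2318.3 T = 123038  ⇒  T ≈ 53.07 °C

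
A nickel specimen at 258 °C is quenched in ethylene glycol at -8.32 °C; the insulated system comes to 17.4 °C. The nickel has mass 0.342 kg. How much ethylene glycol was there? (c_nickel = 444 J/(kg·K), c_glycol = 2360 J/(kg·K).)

Net heat exchanged in the isolated system is zero:
0.342×444×(17.4 − 258) + m×2360×(17.4 − (-8.32)) = 0
60699 m = 36535
m = 36535/60699 ≈ 0.6019 kg

m ≈ 0.602 kg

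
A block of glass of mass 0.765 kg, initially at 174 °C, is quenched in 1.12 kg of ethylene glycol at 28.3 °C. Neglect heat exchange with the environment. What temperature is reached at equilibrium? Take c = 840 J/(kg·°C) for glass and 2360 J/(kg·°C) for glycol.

T_f ≈ 56.8 °C

Set heat shed by the hot body equal to heat absorbed by the cold body:
0.765*840*(174 − T) = 1.12*2360*(T − 28.3)
642.6(174 − T) = 2643.2(T − 28.3)
3285.8 T = 186615  ⇒  T ≈ 56.79 °C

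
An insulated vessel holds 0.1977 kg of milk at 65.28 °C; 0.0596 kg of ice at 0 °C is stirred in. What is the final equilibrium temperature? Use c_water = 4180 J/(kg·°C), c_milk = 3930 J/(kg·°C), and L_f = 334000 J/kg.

Setting the total heat transfer to zero:
latent heat to melt: 0.0596·334000 = 19906; meltwater 0→T: 0.0596·4180·T = 249.13 T; milk: 776.96(T − 65.28)
1026.1 T = 50720 − 19906 = 30814
T ≈ 30.03 °C — above 0 °C, consistent with complete melting.

T_f ≈ 30.0 °C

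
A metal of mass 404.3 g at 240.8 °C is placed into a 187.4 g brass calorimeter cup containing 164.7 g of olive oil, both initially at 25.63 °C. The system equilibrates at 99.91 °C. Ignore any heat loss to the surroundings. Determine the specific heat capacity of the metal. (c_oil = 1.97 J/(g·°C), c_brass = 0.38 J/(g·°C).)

c ≈ 0.516 J/(g·°C)

Energy conservation, ΣQ = 0:
404.3·c·(99.91 − 240.8) + 164.7·1.97·(99.91 − 25.63) + 187.4·0.38·(99.91 − 25.63) = 0
-56962 c = -29390
c = -29390/-56962 ≈ 0.516 J/(g·°C)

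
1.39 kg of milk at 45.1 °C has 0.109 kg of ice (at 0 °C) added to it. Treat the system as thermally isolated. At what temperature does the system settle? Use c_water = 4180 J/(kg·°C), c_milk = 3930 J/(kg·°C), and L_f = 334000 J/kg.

T_f ≈ 35.5 °C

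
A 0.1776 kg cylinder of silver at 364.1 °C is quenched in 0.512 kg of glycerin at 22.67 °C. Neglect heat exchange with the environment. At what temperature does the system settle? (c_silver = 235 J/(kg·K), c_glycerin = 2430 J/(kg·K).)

T_f = Σ m_i c_i T_i / Σ m_i c_i:
T_f = (41.74·364.1 + 1244.2·22.67) / (41.74 + 1244.2)
    = 43401 / 1285.9 ≈ 33.75 °C

T_f ≈ 33.8 °C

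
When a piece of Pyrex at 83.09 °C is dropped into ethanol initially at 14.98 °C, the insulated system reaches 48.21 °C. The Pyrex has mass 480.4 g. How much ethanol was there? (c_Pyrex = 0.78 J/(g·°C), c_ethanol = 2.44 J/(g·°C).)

m ≈ 161 g

|Q_Pyrex| = |Q_ethanol|:
480.4×0.78×(83.09 − 48.21) = m×2.44×(48.21 − 14.98)
81.08 m = 13070  ⇒  m ≈ 161.2 g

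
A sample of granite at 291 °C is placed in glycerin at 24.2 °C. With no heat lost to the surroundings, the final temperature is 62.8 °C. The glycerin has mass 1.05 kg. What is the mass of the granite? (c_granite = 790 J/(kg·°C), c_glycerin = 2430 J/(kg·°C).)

m ≈ 0.546 kg

|Q_granite| = |Q_glycerin|:
m×790×(291 − 62.8) = 1.05×2430×(62.8 − 24.2)
180278 m = 98488  ⇒  m ≈ 0.5463 kg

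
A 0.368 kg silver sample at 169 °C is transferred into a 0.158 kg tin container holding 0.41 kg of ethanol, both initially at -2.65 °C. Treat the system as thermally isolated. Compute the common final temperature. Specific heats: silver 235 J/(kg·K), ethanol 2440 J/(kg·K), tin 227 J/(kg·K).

T_f ≈ 10.6 °C

Conservation of energy gives ΣQ = 0:
0.368*235*(T − 169) + 0.41*2440*(T − (-2.65)) + 0.158*227*(T − (-2.65)) = 0
86.48(T − 169) + 1000.4(T − (-2.65)) + 35.87(T − (-2.65)) = 0
1122.7 T = 11869
T = 11869/1122.7 ≈ 10.57 °C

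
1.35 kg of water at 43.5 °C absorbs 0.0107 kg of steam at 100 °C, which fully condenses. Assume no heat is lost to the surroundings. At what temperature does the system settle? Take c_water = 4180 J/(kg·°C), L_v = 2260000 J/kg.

T_f ≈ 48.2 °C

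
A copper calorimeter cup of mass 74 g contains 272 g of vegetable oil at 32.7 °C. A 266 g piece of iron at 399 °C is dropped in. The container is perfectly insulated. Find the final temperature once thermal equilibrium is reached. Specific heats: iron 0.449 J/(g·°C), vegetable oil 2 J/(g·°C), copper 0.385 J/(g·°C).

Conservation of energy gives ΣQ = 0:
266×0.449×(T − 399) + 272×2×(T − 32.7) + 74×0.385×(T − 32.7) = 0
(119.43 + 544 + 28.49) T = 119.43×399 + 544×32.7 + 28.49×32.7
T ≈ 95.93 °C

T_f ≈ 95.9 °C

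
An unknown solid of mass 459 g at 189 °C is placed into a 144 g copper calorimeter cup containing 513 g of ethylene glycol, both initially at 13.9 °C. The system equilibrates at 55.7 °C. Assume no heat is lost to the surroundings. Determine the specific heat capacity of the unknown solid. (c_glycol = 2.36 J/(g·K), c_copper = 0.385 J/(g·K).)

c ≈ 0.865 J/(g·K)

Energy conservation, ΣQ = 0:
459×c×(55.7 − 189) + 513×2.36×(55.7 − 13.9) + 144×0.385×(55.7 − 13.9) = 0
-61185 c = -52924
c = -52924/-61185 ≈ 0.865 J/(g·K)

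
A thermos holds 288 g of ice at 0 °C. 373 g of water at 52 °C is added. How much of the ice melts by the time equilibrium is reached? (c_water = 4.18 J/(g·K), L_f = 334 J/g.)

m_melted ≈ 243 g

Heat available from the water dropping to 0 °C: 373×4.18×52 = 81075 J.
To melt every bit of ice: 288×334 = 96192 J.
That's not enough to melt it all — equilibrium is at 0 °C with ice remaining.
m_melted×334 = 81075  ⇒  m_melted ≈ 242.7 g.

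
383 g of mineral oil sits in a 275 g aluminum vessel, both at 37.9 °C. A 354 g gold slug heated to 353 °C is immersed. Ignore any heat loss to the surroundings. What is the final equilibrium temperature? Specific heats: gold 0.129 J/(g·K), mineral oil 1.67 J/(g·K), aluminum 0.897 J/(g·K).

T_f ≈ 53.3 °C

Setting the total heat transfer to zero:
354*0.129*(T − 353) + 383*1.67*(T − 37.9) + 275*0.897*(T − 37.9) = 0
45.67(T − 353) + 639.61(T − 37.9) + 246.68(T − 37.9) = 0
(45.67 + 639.61 + 246.68) T = 45.67*353 + 639.61*37.9 + 246.68*37.9
T = 49710/931.95 ≈ 53.34 °C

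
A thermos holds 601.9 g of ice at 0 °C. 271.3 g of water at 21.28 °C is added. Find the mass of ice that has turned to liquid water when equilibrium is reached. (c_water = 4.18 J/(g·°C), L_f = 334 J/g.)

Heat available from the water dropping to 0 °C: 271.3·4.18·21.28 = 24132 J.
To melt every bit of ice: 601.9·334 = 201035 J.
24132 J < 201035 J, so only part of the ice melts and the system sits at 0 °C.
Mass melted = 24132/334 ≈ 72.25 g.

m_melted ≈ 72.3 g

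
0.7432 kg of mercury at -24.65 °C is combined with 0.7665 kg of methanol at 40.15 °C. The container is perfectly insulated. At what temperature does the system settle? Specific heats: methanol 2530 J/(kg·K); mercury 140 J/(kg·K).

T_f ≈ 36.9 °C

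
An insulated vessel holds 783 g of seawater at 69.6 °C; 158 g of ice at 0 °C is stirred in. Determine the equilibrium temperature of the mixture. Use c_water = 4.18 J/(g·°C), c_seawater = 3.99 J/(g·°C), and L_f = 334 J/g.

Conservation of energy gives ΣQ = 0:
fusion: m_ice L_f = 158·334 = 52772; warm the meltwater: 660.44 T; seawater cools: 783·3.99·(T − 69.6) = 3124.2(T − 69.6)
3784.6 T = 217442 − 52772 = 164670
T ≈ 43.51 °C. Since T > 0 °C, the all-ice-melts assumption holds.

T_f ≈ 43.5 °C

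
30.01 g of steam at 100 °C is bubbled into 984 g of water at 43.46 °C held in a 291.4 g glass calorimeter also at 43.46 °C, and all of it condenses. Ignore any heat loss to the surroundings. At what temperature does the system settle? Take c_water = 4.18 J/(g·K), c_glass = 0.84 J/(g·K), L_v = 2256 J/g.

T_f ≈ 60.1 °C

Let T be the final temperature. ΣQ_i = 0:
latent heat released on condensation: 30.01×2256 = 67703; condensed water 100 °C→T: 125.44(T − 100); water warms: 984×4.18×(T − 43.46) = 4113.1(T − 43.46); glass cup: 291.4×0.84×(T − 43.46) = 244.78(T − 43.46)
4483.3 T = 67703 + 12544 + 189394 = 269641
T ≈ 60.14 °C — below 100 °C, confirming all the steam condensed.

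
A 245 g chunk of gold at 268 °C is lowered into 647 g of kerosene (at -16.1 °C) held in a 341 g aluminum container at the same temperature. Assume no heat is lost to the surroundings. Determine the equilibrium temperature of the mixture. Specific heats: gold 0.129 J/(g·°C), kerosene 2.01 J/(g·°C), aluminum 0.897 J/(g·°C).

T_f ≈ -10.6 °C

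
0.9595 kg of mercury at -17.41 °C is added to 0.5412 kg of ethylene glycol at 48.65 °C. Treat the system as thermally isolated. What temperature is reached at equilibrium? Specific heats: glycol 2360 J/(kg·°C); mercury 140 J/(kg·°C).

T_f ≈ 42.4 °C

Net heat exchanged in the isolated system is zero:
0.5412*2360*(T − 48.65) + 0.9595*140*(T − (-17.41)) = 0
1277.2(T − 48.65) + 134.33(T − (-17.41)) = 0
(1277.2 + 134.33) T = 1277.2*48.65 + 134.33*(-17.41)
T ≈ 42.36 °C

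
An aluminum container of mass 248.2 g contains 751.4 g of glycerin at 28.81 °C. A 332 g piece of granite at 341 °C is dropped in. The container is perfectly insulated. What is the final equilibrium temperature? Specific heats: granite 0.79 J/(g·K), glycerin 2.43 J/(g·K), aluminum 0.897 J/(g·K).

T_f ≈ 64.2 °C

Let T be the final temperature. ΣQ_i = 0:
332×0.79×(T − 341) + 751.4×2.43×(T − 28.81) + 248.2×0.897×(T − 28.81) = 0
(262.28 + 1825.9 + 222.64) T = 262.28×341 + 1825.9×28.81 + 222.64×28.81
T = 148456/2310.8 ≈ 64.24 °C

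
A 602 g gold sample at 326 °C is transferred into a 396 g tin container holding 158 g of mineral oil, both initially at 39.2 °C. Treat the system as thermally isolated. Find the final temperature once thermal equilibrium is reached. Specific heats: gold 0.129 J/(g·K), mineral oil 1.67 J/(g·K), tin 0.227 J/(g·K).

T_f ≈ 90.8 °C

Let T be the final temperature. ΣQ_i = 0:
602·0.129·(T − 326) + 158·1.67·(T − 39.2) + 396·0.227·(T − 39.2) = 0
77.66(T − 326) + 263.86(T − 39.2) + 89.89(T − 39.2) = 0
(77.66 + 263.86 + 89.89) T = 77.66·326 + 263.86·39.2 + 89.89·39.2
T ≈ 90.83 °C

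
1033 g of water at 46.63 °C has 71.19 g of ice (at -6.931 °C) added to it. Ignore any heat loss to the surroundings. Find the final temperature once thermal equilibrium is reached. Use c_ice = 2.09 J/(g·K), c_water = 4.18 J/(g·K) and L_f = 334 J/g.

Heat gained plus heat lost sum to zero:
ice -6.931→0 °C: 71.19×2.09×6.931 = 1031.2
  latent heat to melt: 71.19×334 = 23777
  warm the meltwater: 297.57 T
  water cools: 1033×4.18×(T − 46.63) = 4317.9(T − 46.63)
4615.5 T = 201346 − 24809 = 176537
T ≈ 38.25 °C (positive, so assuming full melt was valid).

T_f ≈ 38.2 °C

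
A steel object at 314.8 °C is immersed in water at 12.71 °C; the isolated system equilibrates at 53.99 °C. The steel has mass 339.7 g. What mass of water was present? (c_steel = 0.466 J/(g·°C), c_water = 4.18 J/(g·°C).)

m ≈ 239 g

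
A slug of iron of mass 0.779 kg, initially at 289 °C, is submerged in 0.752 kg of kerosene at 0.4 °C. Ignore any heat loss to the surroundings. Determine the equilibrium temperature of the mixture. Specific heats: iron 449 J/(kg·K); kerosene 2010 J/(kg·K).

Conservation of energy gives ΣQ = 0:
0.779·449·(T − 289) + 0.752·2010·(T − 0.4) = 0
(349.77 + 1511.5) T = 349.77·289 + 1511.5·0.4
T = 101688 / 1861.3 = 54.6 °C

T_f ≈ 54.6 °C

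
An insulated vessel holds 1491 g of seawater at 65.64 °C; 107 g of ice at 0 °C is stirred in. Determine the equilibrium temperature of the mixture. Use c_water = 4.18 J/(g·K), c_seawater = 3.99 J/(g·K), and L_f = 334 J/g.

T_f ≈ 55.5 °C

Heat gained plus heat lost sum to zero:
latent heat to melt: 107·334 = 35738
  meltwater 0→T: 107·4.18·T = 447.26 T
  seawater cools: 1491·3.99·(T − 65.64) = 5949.1(T − 65.64)
6396.4 T = 390498 − 35738 = 354760
T ≈ 55.46 °C (positive, so assuming full melt was valid).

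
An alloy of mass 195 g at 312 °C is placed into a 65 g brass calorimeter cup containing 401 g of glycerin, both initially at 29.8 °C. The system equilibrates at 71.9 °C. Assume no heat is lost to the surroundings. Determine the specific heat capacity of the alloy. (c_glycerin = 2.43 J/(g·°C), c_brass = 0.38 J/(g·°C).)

c ≈ 0.898 J/(g·°C)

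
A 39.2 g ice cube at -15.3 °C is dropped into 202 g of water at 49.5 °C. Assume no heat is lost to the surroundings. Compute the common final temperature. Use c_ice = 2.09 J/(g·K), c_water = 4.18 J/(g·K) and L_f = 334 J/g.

T_f ≈ 27.2 °C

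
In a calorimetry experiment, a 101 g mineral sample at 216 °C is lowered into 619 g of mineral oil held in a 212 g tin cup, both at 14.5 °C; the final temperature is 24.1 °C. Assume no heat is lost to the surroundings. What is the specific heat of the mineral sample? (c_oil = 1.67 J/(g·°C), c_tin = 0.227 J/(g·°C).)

c ≈ 0.536 J/(g·°C)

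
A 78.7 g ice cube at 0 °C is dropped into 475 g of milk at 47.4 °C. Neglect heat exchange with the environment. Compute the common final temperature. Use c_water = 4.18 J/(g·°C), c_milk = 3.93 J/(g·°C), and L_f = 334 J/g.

T_f ≈ 28.3 °C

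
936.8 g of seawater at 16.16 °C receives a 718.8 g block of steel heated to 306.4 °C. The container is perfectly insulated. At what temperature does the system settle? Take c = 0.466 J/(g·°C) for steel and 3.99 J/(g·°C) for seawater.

Energy conservation, ΣQ = 0:
718.8·0.466·(T − 306.4) + 936.8·3.99·(T − 16.16) = 0
334.96(T − 306.4) + 3737.8(T − 16.16) = 0
(334.96 + 3737.8) T = 334.96·306.4 + 3737.8·16.16
T = 163035 / 4072.8 = 40 °C

T_f ≈ 40.0 °C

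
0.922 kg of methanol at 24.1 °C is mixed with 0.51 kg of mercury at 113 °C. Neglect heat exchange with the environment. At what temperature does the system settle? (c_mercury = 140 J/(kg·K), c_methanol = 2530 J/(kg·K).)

T_f ≈ 26.7 °C

Taking heat into each body as positive, Σ m c ΔT = 0:
0.51·140·(T − 113) + 0.922·2530·(T − 24.1) = 0
71.4(T − 113) + 2332.7(T − 24.1) = 0
(71.4 + 2332.7) T = 71.4·113 + 2332.7·24.1
T = 64285 / 2404.1 = 26.7 °C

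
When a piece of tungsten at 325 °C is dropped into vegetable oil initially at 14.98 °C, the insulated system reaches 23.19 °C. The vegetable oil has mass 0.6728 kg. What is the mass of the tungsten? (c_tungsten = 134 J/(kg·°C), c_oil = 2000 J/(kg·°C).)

m ≈ 0.273 kg

Taking heat into each body as positive, Σ m c ΔT = 0:
m×134×(23.19 − 325) + 0.6728×2000×(23.19 − 14.98) = 0
-40443 m = -11047
m = -11047/-40443 ≈ 0.2732 kg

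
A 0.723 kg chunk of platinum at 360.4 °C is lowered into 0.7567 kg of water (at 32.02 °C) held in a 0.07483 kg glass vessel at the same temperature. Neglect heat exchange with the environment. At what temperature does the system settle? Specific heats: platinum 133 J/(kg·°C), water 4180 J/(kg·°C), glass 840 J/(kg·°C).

T_f ≈ 41.5 °C

With ΣQ=0 the equilibrium temperature is the m·c-weighted mean:
T_f = (96.16×360.4 + 3163×32.02 + 62.86×32.02) / (96.16 + 3163 + 62.86)
    = 137948 / 3322 ≈ 41.53 °C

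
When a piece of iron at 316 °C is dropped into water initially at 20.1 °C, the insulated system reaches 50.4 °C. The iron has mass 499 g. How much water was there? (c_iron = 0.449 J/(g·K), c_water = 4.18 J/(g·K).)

m ≈ 470 g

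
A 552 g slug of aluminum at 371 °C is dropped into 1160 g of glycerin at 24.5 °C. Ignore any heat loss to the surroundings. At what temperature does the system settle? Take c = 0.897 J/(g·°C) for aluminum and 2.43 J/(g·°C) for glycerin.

T_f ≈ 76.3 °C

T_f is the heat-capacity-weighted average of the initial temperatures:
T_f = (495.14·371 + 2818.8·24.5) / (495.14 + 2818.8)
    = 252759 / 3313.9 ≈ 76.27 °C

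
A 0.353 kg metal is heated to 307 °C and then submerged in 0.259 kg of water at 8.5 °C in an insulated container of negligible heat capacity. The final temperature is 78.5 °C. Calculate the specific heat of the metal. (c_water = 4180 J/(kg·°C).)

Net heat exchanged in the isolated system is zero:
0.353·c·(78.5 − 307) + 0.259·4180·(78.5 − 8.5) = 0
-80.66 c = -75783
c = -75783/-80.66 ≈ 939.5 J/(kg·°C)

c ≈ 940 J/(kg·°C)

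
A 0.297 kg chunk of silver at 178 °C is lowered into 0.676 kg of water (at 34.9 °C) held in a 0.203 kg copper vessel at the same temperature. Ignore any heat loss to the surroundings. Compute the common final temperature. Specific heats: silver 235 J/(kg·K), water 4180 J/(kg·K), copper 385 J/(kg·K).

T_f ≈ 38.3 °C

Let T be the final temperature. ΣQ_i = 0:
0.297·235·(T − 178) + 0.676·4180·(T − 34.9) + 0.203·385·(T − 34.9) = 0
69.8(T − 178) + 2825.7(T − 34.9) + 78.16(T − 34.9) = 0
2973.6 T = 113767
T = 113767/2973.6 ≈ 38.26 °C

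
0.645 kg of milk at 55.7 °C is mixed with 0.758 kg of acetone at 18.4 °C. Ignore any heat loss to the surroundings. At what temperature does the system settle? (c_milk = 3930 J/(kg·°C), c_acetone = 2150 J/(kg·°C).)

Heat gained plus heat lost sum to zero:
0.645*3930*(T − 55.7) + 0.758*2150*(T − 18.4) = 0
(2534.8 + 1629.7) T = 2534.8*55.7 + 1629.7*18.4
T ≈ 41.10 °C

T_f ≈ 41.1 °C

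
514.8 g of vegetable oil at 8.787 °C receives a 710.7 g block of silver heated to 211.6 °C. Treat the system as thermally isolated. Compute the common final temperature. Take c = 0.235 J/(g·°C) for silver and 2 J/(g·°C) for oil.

T_f ≈ 37.1 °C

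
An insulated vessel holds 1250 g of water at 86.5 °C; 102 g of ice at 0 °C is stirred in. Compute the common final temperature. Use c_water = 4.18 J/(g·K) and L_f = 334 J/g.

Setting the total heat transfer to zero:
latent heat to melt: 102×334 = 34068
  meltwater 0→T: 102×4.18×T = 426.36 T
  water cools: 1250×4.18×(T − 86.5) = 5225(T − 86.5)
5651.4 T = 451962 − 34068 = 417894
T ≈ 73.95 °C. Since T > 0 °C, the all-ice-melts assumption holds.

T_f ≈ 73.9 °C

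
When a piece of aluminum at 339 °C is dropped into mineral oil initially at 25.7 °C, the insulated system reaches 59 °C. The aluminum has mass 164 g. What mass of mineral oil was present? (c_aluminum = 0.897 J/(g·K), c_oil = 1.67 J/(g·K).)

|Q_aluminum| = |Q_oil|:
164·0.897·(339 − 59) = m·1.67·(59 − 25.7)
55.61 m = 41190  ⇒  m ≈ 740.7 g

m ≈ 741 g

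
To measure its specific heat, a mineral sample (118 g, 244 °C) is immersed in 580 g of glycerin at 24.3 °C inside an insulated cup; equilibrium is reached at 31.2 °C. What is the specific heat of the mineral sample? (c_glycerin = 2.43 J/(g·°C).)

c ≈ 0.387 J/(g·°C)

Heat lost by the mineral sample = heat gained by the glycerin:
118×c×(244 − 31.2) = 580×2.43×(31.2 − 24.3)
25110 c = 9724.9  ⇒  c ≈ 0.3873 J/(g·°C)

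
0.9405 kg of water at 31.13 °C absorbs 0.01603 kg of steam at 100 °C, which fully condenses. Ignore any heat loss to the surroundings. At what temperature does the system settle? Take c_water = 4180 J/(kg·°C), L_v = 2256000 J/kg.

Energy conservation, ΣQ = 0:
latent heat released on condensation: 0.01603·2256000 = 36164
  condensate cools 100→T: 0.01603·4180·(T − 100) = 67.01(T − 100)
  original water: 3931.3(T − 31.13)
3998.3 T = 36164 + 6700.5 + 122381 = 165245
T ≈ 41.33 °C — below 100 °C, confirming all the steam condensed.

T_f ≈ 41.3 °C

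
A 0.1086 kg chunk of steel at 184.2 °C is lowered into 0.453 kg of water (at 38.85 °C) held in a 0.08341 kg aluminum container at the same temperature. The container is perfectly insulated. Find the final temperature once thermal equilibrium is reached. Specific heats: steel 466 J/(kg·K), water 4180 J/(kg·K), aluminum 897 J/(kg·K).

T_f = Σ m_i c_i T_i / Σ m_i c_i:
T_f = (50.61×184.2 + 1893.5×38.85 + 74.82×38.85) / (50.61 + 1893.5 + 74.82)
    = 85793 / 2019 ≈ 42.49 °C

T_f ≈ 42.5 °C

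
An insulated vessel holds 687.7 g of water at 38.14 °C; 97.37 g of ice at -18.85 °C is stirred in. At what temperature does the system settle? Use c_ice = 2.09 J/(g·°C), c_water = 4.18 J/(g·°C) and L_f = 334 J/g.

Net heat exchanged in the isolated system is zero:
warm ice to 0 °C: 97.37·2.09·(0 − (-18.85)) = 3836
  melt ice: 97.37·334 = 32522
  meltwater 0→T: 97.37·4.18·T = 407.01 T
  water: 2874.6(T − 38.14)
3281.6 T = 109637 − 36358 = 73279
T ≈ 22.33 °C. Since T > 0 °C, the all-ice-melts assumption holds.

T_f ≈ 22.3 °C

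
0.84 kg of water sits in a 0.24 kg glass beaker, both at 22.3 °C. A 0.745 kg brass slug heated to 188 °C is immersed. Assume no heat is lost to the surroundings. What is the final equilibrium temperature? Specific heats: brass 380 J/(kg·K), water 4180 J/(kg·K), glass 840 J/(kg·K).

T_f ≈ 34.0 °C

Heat gained plus heat lost sum to zero:
0.745*380*(T − 188) + 0.84*4180*(T − 22.3) + 0.24*840*(T − 22.3) = 0
283.1(T − 188) + 3511.2(T − 22.3) + 201.6(T − 22.3) = 0
3995.9 T = 136018
T = 136018/3995.9 ≈ 34.04 °C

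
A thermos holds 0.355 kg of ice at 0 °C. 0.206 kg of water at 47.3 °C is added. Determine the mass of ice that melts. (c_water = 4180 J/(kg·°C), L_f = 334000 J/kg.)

m_melted ≈ 0.122 kg

Cooling the water to 0 °C releases 0.206·4180·47.3 = 40729 J.
To melt every bit of ice: 0.355·334000 = 118570 J.
40729 J < 118570 J, so only part of the ice melts and the system sits at 0 °C.
Mass melted = 40729/334000 ≈ 0.1219 kg.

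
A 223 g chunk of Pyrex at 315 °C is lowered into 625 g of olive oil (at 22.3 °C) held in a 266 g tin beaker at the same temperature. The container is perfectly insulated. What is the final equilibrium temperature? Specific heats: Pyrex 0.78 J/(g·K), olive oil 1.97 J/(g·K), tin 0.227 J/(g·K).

T_f ≈ 57.0 °C

Setting the total heat transfer to zero:
223*0.78*(T − 315) + 625*1.97*(T − 22.3) + 266*0.227*(T − 22.3) = 0
(173.94 + 1231.2 + 60.38) T = 173.94*315 + 1231.2*22.3 + 60.38*22.3
T = 83594 / 1465.6 = 57 °C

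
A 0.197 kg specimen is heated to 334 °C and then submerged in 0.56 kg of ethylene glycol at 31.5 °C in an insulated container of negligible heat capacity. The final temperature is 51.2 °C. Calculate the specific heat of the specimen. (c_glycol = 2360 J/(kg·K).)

c ≈ 467 J/(kg·K)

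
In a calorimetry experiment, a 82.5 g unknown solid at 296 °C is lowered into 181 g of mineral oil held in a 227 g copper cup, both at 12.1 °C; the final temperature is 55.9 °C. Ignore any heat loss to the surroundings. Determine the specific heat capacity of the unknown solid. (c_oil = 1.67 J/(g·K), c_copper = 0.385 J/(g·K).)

Taking heat into each body as positive, Σ m c ΔT = 0:
82.5·c·(55.9 − 296) + 181·1.67·(55.9 − 12.1) + 227·0.385·(55.9 − 12.1) = 0
-19808 c = -17067
c = -17067/-19808 ≈ 0.8616 J/(g·K)

c ≈ 0.862 J/(g·K)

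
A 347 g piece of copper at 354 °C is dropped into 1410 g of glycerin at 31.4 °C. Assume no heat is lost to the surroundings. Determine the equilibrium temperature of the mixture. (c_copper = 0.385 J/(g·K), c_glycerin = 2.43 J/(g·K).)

Heat lost by the copper equals heat gained by the glycerin:
347×0.385×(354 − T) = 1410×2.43×(T − 31.4)
133.59(354 − T) = 3426.3(T − 31.4)
3559.9 T = 154878  ⇒  T ≈ 43.51 °C

T_f ≈ 43.5 °C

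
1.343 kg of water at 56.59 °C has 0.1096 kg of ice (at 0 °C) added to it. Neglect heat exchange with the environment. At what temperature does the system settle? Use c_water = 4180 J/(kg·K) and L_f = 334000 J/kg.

Setting the total heat transfer to zero:
melt ice: 0.1096·334000 = 36606
  meltwater 0→T: 0.1096·4180·T = 458.13 T
  water: 5613.7(T − 56.59)
6071.9 T = 317682 − 36606 = 281075
T ≈ 46.29 °C — above 0 °C, consistent with complete melting.

T_f ≈ 46.3 °C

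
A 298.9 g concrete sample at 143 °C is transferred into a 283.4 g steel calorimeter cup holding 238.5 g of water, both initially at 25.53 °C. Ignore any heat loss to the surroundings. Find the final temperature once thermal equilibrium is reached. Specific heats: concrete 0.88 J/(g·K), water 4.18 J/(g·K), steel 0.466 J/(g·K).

Heat gained plus heat lost sum to zero:
298.9·0.88·(T − 143) + 238.5·4.18·(T − 25.53) + 283.4·0.466·(T − 25.53) = 0
263.03(T − 143) + 996.93(T − 25.53) + 132.06(T − 25.53) = 0
1392 T = 66437
T = 66437 / 1392 = 47.7 °C

T_f ≈ 47.7 °C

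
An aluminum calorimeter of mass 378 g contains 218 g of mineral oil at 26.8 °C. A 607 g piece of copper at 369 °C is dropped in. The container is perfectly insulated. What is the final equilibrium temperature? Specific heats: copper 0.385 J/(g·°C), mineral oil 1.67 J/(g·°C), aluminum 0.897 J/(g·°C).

T_f ≈ 112.2 °C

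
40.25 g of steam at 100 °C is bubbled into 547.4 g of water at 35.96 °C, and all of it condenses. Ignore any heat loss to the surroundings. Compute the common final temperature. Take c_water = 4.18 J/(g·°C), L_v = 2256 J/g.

T_f ≈ 77.3 °C

Energy conservation, ΣQ = 0:
steam→water at 100 °C releases m L_v = 40.25·2256 = 90804
  condensed water 100 °C→T: 168.24(T − 100)
  water warms: 547.4·4.18·(T − 35.96) = 2288.1(T − 35.96)
2456.4 T = 90804 + 16824 + 82281 = 189910
T ≈ 77.31 °C, under the boiling point, so the assumption holds.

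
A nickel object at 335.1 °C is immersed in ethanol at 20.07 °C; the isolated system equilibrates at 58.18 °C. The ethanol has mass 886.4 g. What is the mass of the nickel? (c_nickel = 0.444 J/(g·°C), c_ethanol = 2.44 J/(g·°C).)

m ≈ 670 g

Net heat exchanged in the isolated system is zero:
m×0.444×(58.18 − 335.1) + 886.4×2.44×(58.18 − 20.07) = 0
-122.95 m = -82425
m = -82425/-122.95 ≈ 670.4 g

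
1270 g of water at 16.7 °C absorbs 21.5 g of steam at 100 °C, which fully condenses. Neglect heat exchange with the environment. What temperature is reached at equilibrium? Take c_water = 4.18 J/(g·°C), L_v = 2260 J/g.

T_f ≈ 27.1 °C

Net heat exchanged in the isolated system is zero:
steam→water at 100 °C releases m L_v = 21.5×2260 = 48590; condensed water 100 °C→T: 89.87(T − 100); water warms: 1270×4.18×(T − 16.7) = 5308.6(T − 16.7)
5398.5 T = 48590 + 8987 + 88654 = 146231
T ≈ 27.09 °C, under the boiling point, so the assumption holds.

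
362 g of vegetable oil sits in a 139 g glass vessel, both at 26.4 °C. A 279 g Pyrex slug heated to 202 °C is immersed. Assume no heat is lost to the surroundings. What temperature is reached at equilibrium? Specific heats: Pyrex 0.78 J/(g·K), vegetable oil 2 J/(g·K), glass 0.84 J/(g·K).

T_f ≈ 62.5 °C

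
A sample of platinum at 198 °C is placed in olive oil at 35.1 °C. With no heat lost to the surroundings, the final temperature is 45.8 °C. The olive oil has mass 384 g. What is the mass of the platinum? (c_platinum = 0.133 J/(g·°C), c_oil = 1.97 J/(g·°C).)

Heat lost by the platinum = heat gained by the oil:
m·0.133·(198 − 45.8) = 384·1.97·(45.8 − 35.1)
20.24 m = 8094.3  ⇒  m ≈ 399.9 g

m ≈ 400 g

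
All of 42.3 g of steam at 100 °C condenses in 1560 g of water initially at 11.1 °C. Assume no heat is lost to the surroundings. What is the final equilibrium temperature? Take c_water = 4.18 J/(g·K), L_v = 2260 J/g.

Heat gained plus heat lost sum to zero:
condense steam: −42.3×2260 = −95598; condensed water 100 °C→T: 176.81(T − 100); water warms: 1560×4.18×(T − 11.1) = 6520.8(T − 11.1)
6697.6 T = 95598 + 17681 + 72381 = 185660
T ≈ 27.72 °C, under the boiling point, so the assumption holds.

T_f ≈ 27.7 °C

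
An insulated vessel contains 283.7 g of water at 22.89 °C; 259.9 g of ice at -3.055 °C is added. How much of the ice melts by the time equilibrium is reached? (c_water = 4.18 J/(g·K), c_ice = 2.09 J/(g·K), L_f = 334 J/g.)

Cooling the water to 0 °C releases 283.7×4.18×22.89 = 27144 J.
Of that, 259.9×2.09×3.055 = 1659.4 J goes to bring the ice to 0 °C, leaving 25485 J.
To melt every bit of ice: 259.9×334 = 86807 J.
Since 25485 < 86807 J, not all the ice melts; equilibrium is at 0 °C.
m_melt = 25485 / L_f = 76.3 g.

m_melted ≈ 76.3 g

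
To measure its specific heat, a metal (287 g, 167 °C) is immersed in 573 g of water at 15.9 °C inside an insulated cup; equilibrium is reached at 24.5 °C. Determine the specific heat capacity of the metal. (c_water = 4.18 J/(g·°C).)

c ≈ 0.504 J/(g·°C)

m_s c (T_s − T_f) = m_water c_water (T_f − T_0):
287×c×(167 − 24.5) = 573×4.18×(24.5 − 15.9)
40898 c = 20598  ⇒  c ≈ 0.5037 J/(g·°C)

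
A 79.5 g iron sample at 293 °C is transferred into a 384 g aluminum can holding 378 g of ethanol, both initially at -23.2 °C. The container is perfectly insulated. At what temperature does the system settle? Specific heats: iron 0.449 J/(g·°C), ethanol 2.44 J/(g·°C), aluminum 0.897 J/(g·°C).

T_f ≈ -14.5 °C

T_f = Σ m_i c_i T_i / Σ m_i c_i:
T_f = (35.7*293 + 922.32*(-23.2) + 344.45*(-23.2)) / (35.7 + 922.32 + 344.45)
    = -18930 / 1302.5 ≈ -14.53 °C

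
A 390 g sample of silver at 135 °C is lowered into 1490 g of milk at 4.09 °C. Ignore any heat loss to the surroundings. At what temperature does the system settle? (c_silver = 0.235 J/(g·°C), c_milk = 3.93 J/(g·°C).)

Heat gained plus heat lost sum to zero:
390×0.235×(T − 135) + 1490×3.93×(T − 4.09) = 0
91.65(T − 135) + 5855.7(T − 4.09) = 0
5947.3 T = 36323
T = 36323 / 5947.3 = 6.11 °C

T_f ≈ 6.1 °C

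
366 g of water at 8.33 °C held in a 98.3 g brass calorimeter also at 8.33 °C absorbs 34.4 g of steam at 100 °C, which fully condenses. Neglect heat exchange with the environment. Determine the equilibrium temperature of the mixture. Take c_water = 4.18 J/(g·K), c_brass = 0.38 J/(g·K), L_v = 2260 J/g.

T_f ≈ 61.5 °C

Heat gained plus heat lost sum to zero:
condense steam: −34.4·2260 = −77744; condensate cools 100→T: 34.4·4.18·(T − 100) = 143.79(T − 100); original water: 1529.9(T − 8.33); cup: 37.35(T − 8.33)
1711 T = 77744 + 14379 + 13055 = 105178
T ≈ 61.47 °C — below 100 °C, confirming all the steam condensed.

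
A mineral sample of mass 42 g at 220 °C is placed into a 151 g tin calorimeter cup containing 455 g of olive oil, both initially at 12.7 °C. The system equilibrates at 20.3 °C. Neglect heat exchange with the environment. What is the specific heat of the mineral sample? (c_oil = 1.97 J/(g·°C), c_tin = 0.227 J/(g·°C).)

Net heat exchanged in the isolated system is zero:
42·c·(20.3 − 220) + 455·1.97·(20.3 − 12.7) + 151·0.227·(20.3 − 12.7) = 0
-8387.4 c = -7072.8
c = -7072.8/-8387.4 ≈ 0.8433 J/(g·°C)

c ≈ 0.843 J/(g·°C)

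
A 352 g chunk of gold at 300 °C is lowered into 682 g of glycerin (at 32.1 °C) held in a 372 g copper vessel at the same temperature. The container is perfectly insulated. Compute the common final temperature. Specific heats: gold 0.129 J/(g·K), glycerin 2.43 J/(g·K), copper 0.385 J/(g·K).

T_f ≈ 38.7 °C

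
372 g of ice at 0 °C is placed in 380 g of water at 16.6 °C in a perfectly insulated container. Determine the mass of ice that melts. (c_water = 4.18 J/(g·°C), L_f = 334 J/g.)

Water can give up m c ΔT = 380·4.18·16.6 = 26367 J before reaching 0 °C.
Fully melting the ice requires m_ice L_f = 372·334 = 124248 J.
26367 J < 124248 J, so only part of the ice melts and the system sits at 0 °C.
Mass melted = 26367/334 ≈ 78.94 g.

m_melted ≈ 78.9 g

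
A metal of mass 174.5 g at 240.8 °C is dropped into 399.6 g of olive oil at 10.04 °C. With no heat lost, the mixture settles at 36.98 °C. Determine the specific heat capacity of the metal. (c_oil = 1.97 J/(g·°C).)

Setting the total heat transfer to zero:
174.5·c·(36.98 − 240.8) + 399.6·1.97·(36.98 − 10.04) = 0
-35567 c = -21207
c = -21207/-35567 ≈ 0.5963 J/(g·°C)

c ≈ 0.596 J/(g·°C)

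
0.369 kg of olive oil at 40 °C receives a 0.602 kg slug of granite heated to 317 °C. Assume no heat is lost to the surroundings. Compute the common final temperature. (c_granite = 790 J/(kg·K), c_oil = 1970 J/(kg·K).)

T_f ≈ 149.6 °C

With ΣQ=0 the equilibrium temperature is the m·c-weighted mean:
T_f = (475.58*317 + 726.93*40) / (475.58 + 726.93)
    = 179836 / 1202.5 ≈ 149.55 °C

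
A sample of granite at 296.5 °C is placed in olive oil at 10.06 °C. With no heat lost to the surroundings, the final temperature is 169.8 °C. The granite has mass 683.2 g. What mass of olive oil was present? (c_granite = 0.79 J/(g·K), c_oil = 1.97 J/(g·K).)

|Q_granite| = |Q_oil|:
683.2×0.79×(296.5 − 169.8) = m×1.97×(169.8 − 10.06)
314.69 m = 68384  ⇒  m ≈ 217.3 g

m ≈ 217 g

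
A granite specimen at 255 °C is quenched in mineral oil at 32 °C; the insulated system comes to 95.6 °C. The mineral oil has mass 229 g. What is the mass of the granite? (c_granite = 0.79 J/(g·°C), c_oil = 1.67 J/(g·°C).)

m ≈ 193 g

Conservation of energy gives ΣQ = 0:
m·0.79·(95.6 − 255) + 229·1.67·(95.6 − 32) = 0
-125.93 m = -24323
m = -24323/-125.93 ≈ 193.1 g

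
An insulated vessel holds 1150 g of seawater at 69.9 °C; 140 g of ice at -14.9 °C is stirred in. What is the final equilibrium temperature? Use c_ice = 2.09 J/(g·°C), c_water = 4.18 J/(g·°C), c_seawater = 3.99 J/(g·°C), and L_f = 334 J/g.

T_f ≈ 52.1 °C

Taking heat into each body as positive, Σ m c ΔT = 0:
warm ice to 0 °C: 140·2.09·(0 − (-14.9)) = 4359.7; latent heat to melt: 140·334 = 46760; meltwater 0→T: 140·4.18·T = 585.2 T; seawater: 4588.5(T − 69.9)
5173.7 T = 320736 − 51120 = 269616
T ≈ 52.11 °C. Since T > 0 °C, the all-ice-melts assumption holds.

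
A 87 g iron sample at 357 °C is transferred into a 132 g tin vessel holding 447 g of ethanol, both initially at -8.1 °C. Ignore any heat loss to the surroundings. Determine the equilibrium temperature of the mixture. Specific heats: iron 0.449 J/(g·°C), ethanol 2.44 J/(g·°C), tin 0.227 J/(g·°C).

T_f ≈ 4.2 °C

T_f is the heat-capacity-weighted average of the initial temperatures:
T_f = (39.06*357 + 1090.7*(-8.1) + 29.96*(-8.1)) / (39.06 + 1090.7 + 29.96)
    = 4868.3 / 1159.7 ≈ 4.20 °C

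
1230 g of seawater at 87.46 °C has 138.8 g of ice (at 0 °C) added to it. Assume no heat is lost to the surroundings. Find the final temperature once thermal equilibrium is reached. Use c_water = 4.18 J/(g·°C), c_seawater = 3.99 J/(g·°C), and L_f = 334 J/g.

Heat gained plus heat lost sum to zero:
melt ice: 138.8×334 = 46359; meltwater 0→T: 138.8×4.18×T = 580.18 T; seawater: 4907.7(T − 87.46)
5487.9 T = 429227 − 46359 = 382868
T ≈ 69.77 °C. Since T > 0 °C, the all-ice-melts assumption holds.

T_f ≈ 69.8 °C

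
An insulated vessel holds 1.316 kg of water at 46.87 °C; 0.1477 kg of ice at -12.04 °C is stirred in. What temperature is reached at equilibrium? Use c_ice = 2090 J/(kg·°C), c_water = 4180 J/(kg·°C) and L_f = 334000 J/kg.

Net heat exchanged in the isolated system is zero:
warm ice to 0 °C: 0.1477×2090×(0 − (-12.04)) = 3716.7
  fusion: m_ice L_f = 0.1477×334000 = 49332
  meltwater 0→T: 0.1477×4180×T = 617.39 T
  water: 5500.9(T − 46.87)
6118.3 T = 257826 − 53048 = 204778
T ≈ 33.47 °C. Since T > 0 °C, the all-ice-melts assumption holds.

T_f ≈ 33.5 °C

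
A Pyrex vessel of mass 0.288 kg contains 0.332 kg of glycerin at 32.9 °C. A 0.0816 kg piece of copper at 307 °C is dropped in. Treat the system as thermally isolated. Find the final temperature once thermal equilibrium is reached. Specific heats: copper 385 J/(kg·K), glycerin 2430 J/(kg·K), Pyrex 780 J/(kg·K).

T_f ≈ 41.0 °C

Conservation of energy gives ΣQ = 0:
0.0816*385*(T − 307) + 0.332*2430*(T − 32.9) + 0.288*780*(T − 32.9) = 0
31.42(T − 307) + 806.76(T − 32.9) + 224.64(T − 32.9) = 0
1062.8 T = 43578
T = 43578 / 1062.8 = 41 °C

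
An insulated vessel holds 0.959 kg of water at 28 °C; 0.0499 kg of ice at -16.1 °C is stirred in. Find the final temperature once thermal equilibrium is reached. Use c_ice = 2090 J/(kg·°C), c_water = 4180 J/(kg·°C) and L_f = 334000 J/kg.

Energy conservation, ΣQ = 0:
warm ice to 0 °C: 0.0499×2090×(0 − (-16.1)) = 1679.1
  latent heat to melt: 0.0499×334000 = 16667
  meltwater 0→T: 0.0499×4180×T = 208.58 T
  water cools: 0.959×4180×(T − 28) = 4008.6(T − 28)
4217.2 T = 112241 − 18346 = 93896
T ≈ 22.26 °C. Since T > 0 °C, the all-ice-melts assumption holds.

T_f ≈ 22.3 °C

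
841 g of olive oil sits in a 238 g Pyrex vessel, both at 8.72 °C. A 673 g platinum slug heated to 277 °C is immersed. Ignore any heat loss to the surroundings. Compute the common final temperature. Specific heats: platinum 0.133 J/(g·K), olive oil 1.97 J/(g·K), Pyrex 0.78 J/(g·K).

T_f ≈ 21.1 °C

Taking heat into each body as positive, Σ m c ΔT = 0:
673×0.133×(T − 277) + 841×1.97×(T − 8.72) + 238×0.78×(T − 8.72) = 0
89.51(T − 277) + 1656.8(T − 8.72) + 185.64(T − 8.72) = 0
(89.51 + 1656.8 + 185.64) T = 89.51×277 + 1656.8×8.72 + 185.64×8.72
T = 40860/1931.9 ≈ 21.15 °C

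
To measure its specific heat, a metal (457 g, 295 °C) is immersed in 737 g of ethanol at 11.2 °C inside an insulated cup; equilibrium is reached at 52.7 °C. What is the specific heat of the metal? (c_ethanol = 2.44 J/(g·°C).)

Taking heat into each body as positive, Σ m c ΔT = 0:
457·c·(52.7 − 295) + 737·2.44·(52.7 − 11.2) = 0
-110731 c = -74629
c = -74629/-110731 ≈ 0.674 J/(g·°C)

c ≈ 0.674 J/(g·°C)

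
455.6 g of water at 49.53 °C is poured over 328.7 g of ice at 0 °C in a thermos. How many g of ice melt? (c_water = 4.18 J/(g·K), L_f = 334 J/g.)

m_melted ≈ 282 g

Cooling the water to 0 °C releases 455.6·4.18·49.53 = 94325 J.
Melting all 328.7 g of ice would need 328.7·334 = 109786 J.
That's not enough to melt it all — equilibrium is at 0 °C with ice remaining.
Mass melted = 94325/334 ≈ 282.4 g.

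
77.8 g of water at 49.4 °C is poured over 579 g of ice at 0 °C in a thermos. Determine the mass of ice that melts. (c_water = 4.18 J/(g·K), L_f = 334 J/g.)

Cooling the water to 0 °C releases 77.8·4.18·49.4 = 16065 J.
To melt every bit of ice: 579·334 = 193386 J.
That's not enough to melt it all — equilibrium is at 0 °C with ice remaining.
Mass melted = 16065/334 ≈ 48.1 g.

m_melted ≈ 48.1 g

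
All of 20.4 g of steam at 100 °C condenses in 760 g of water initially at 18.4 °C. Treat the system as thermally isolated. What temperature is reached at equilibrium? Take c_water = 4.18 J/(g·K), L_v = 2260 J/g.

Energy conservation, ΣQ = 0:
steam→water at 100 °C releases m L_v = 20.4·2260 = 46104
  condensate cools 100→T: 20.4·4.18·(T − 100) = 85.27(T − 100)
  water warms: 760·4.18·(T − 18.4) = 3176.8(T − 18.4)
3262.1 T = 46104 + 8527.2 + 58453 = 113084
T ≈ 34.67 °C, under the boiling point, so the assumption holds.

T_f ≈ 34.7 °C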